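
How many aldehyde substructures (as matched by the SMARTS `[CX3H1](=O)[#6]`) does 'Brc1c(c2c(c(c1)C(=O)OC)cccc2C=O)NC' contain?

1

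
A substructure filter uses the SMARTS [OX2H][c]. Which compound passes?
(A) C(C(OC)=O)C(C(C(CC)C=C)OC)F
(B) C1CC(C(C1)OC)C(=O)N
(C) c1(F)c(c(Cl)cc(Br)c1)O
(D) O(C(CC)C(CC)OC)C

C

[OX2H][c] describes a hydroxyl oxygen attached to an aromatic carbon (a phenol).
(A) has a methoxy ether (-OCH3) but the oxygen has H0, not H1.
(B) has a methoxy ether (-OCH3) but the oxygen has H0, not H1.
(C) contains a hydroxyl group (-OH), which satisfies every atom and bond constraint.
(D) has a methoxy ether (-OCH3) but the oxygen has H0, not H1.
So the answer is (C).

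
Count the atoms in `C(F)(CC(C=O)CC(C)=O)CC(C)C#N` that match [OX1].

2

The query [OX1] means: aliphatic oxygen with one total connection — typically a carbonyl =O or an oxide.
Check the 15 heavy atoms by environment: 8× C (X4) → no; 2× C (X3) → no; 2× O (X1) → match; 1× F (X1) → no; 1× C (X2) → no; 1× N (X1) → no.
That gives 2 matching atoms.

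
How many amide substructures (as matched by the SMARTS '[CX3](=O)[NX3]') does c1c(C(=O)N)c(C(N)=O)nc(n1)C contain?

2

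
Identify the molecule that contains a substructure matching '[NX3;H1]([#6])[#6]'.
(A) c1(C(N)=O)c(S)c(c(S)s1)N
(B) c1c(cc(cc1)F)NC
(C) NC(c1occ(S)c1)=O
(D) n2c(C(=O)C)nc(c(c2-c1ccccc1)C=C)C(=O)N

[NX3;H1]([#6])[#6] describes a trivalent nitrogen with one H, bonded to two carbons (a secondary amine).
(A) has a primary amino group (-NH2) but the nitrogen has H2 and only one carbon neighbour.
(B) contains an N-methylamino group (-NHCH3), which satisfies every atom and bond constraint.
(C) has a primary amide (-C(=O)NH2) but the -C(=O)NH2 nitrogen has H2, not H1.
(D) has a primary amide (-C(=O)NH2) but the -C(=O)NH2 nitrogen has H2, not H1.
So the answer is (B).

B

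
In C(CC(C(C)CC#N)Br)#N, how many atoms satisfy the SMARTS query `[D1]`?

4

The query [D1] means: atom with exactly one heavy-atom neighbour (degree 1).
Check the 10 heavy atoms by environment: 4× C (D2) → no; 2× C (D3) → no; 1× C (D1) → match; 2× N (D1) → match; 1× Br (D1) → match.
Summing the matching environments: 1 + 2 + 1 = 4 matching atoms.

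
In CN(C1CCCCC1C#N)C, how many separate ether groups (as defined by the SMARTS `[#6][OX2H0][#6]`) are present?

[#6][OX2H0][#6] is the SMARTS for an ether: an aliphatic oxygen bridging two carbons with no H on the oxygen.
No fragment in the molecule satisfies every constraint, giving 0 matches.

0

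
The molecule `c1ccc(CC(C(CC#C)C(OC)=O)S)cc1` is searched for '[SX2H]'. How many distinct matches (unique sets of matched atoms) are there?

1

[SX2H] is the SMARTS for a thiol: an aliphatic sulfur with two connections, one being H.
Exactly one fragment in the molecule meets all constraints, giving 1 match.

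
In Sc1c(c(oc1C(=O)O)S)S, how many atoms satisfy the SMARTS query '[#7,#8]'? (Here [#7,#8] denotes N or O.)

3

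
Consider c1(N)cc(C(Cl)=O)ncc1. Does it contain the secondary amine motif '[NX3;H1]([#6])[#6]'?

No

The pattern [NX3;H1]([#6])[#6] describes a trivalent nitrogen with one H, bonded to two carbons — a secondary amine.
The closest candidate here is a primary amino group (-NH2), but the nitrogen has H2 and only one carbon neighbour. No other fragment satisfies the full query, so there is no match.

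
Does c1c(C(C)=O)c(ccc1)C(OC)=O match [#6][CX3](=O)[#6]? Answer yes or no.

Yes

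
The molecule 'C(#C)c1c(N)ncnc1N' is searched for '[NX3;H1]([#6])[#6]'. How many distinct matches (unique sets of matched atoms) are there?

[NX3;H1]([#6])[#6] is the SMARTS for a secondary amine: a trivalent nitrogen with one H, bonded to two carbons.
The molecule has a primary amino group (-NH2), but the nitrogen has H2 and only one carbon neighbour; nothing else fits, so there are 0 matches.

0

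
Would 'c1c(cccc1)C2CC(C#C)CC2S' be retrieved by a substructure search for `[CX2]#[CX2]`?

The pattern [CX2]#[CX2] describes a carbon-carbon triple bond — an alkyne.
The molecule carries an ethynyl group (-C#CH), whose atoms satisfy every constraint of the query, so the pattern matches.

Yes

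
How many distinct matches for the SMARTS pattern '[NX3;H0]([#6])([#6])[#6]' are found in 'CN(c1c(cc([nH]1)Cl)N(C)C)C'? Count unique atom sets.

2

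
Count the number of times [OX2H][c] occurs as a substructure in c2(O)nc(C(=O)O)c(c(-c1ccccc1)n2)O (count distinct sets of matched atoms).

[OX2H][c] is the SMARTS for a phenol: a hydroxyl oxygen attached to an aromatic carbon.
The molecule carries 2 separate instances of a hydroxyl group (-OH) meeting every constraint; each maps to a distinct set of atoms, giving 2 matches.

2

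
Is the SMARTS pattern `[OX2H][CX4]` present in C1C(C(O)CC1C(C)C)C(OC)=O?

Yes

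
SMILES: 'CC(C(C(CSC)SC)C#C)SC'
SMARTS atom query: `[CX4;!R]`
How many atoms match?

8

Check the 13 heavy atoms by environment: 8× C (X4, acyclic) → match; 3× S (X2, acyclic) → no; 2× C (X2, acyclic) → no.
That gives 8 matching atoms.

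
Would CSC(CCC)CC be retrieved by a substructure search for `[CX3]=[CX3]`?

No

The pattern [CX3]=[CX3] describes a non-aromatic C=C double bond between two sp2 carbons — an alkene.
The closest candidate here is an ethyl group (-CH2CH3), but its C-C bond is a single bond between CX4 carbons, not CX3=CX3. No other fragment satisfies the full query, so there is no match.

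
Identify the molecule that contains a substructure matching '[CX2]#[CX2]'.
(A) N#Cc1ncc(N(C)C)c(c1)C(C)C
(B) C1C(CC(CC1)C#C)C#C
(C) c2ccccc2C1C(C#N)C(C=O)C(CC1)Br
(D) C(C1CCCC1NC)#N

[CX2]#[CX2] describes a carbon-carbon triple bond (an alkyne).
(A) has a nitrile (-C#N) but the triple bond is C#N, not C#C.
(B) contains an ethynyl group (-C#CH), which satisfies every atom and bond constraint.
(C) has a nitrile (-C#N) but the triple bond is C#N, not C#C.
(D) has a nitrile (-C#N) but the triple bond is C#N, not C#C.
So the answer is (B).

B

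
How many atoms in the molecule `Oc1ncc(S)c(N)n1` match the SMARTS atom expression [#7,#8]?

4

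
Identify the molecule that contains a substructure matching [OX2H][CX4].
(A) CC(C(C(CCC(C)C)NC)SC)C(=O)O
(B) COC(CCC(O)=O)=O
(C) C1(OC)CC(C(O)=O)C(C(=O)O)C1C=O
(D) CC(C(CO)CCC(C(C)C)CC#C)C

D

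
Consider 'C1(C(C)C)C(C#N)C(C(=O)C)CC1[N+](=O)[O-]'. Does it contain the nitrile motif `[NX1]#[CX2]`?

Yes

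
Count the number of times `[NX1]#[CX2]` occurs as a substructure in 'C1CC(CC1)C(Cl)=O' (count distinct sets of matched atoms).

[NX1]#[CX2] is the SMARTS for a nitrile: a nitrogen triple-bonded to a two-connected carbon.
No fragment in the molecule satisfies every constraint, giving 0 matches.

0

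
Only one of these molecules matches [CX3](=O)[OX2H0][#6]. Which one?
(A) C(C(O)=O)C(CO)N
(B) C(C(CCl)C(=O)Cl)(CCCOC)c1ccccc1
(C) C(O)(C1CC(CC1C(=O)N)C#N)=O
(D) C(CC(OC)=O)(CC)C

[CX3](=O)[OX2H0][#6] describes a carbonyl carbon bonded to an oxygen that is itself bonded to carbon (no H on that O) (an ester).
(A) has a carboxylic acid group (-C(=O)OH) but the singly-bonded O carries H (OX2H1, not H0).
(B) has a methoxy ether (-OCH3) but the ether oxygen is not adjacent to a C=O carbon.
(C) has a primary amide (-C(=O)NH2) but the carbonyl is bonded to N, not to an O-C linkage.
(D) contains a methyl-ester group (-C(=O)OCH3), which satisfies every atom and bond constraint.
So the answer is (D).

D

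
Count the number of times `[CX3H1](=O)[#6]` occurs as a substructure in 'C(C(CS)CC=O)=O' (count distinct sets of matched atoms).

2

[CX3H1](=O)[#6] is the SMARTS for an aldehyde: an sp2 carbon with one H, double-bonded to O and single-bonded to carbon.
The molecule carries 2 separate instances of an aldehyde (-CHO) meeting every constraint; each maps to a distinct set of atoms, giving 2 matches.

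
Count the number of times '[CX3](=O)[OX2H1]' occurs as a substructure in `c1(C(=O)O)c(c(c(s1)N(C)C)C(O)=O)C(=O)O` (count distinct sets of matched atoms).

3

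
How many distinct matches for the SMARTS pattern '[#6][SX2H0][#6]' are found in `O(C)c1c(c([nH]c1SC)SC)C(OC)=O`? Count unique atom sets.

2

[#6][SX2H0][#6] is the SMARTS for a thioether: an aliphatic sulfur bridging two carbons with no H on the sulfur.
The molecule carries 2 separate instances of a methylthio ether (-SCH3) meeting every constraint; each maps to a distinct set of atoms, giving 2 matches.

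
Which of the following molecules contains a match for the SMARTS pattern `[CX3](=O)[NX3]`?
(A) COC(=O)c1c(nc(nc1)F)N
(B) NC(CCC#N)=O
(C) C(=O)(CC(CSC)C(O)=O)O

B

[CX3](=O)[NX3] describes a carbonyl carbon bonded to a trivalent nitrogen (an amide).
(A) has a methyl-ester group (-C(=O)OCH3) but the carbonyl is bonded to O, not to an NX3 nitrogen.
(B) contains a primary amide (-C(=O)NH2), which satisfies every atom and bond constraint.
(C) has a carboxylic acid group (-C(=O)OH) but the carbonyl is bonded to O, not to an NX3 nitrogen.
So the answer is (B).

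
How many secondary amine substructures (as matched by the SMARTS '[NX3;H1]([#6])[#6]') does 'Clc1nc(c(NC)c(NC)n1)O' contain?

2

[NX3;H1]([#6])[#6] is the SMARTS for a secondary amine: a trivalent nitrogen with one H, bonded to two carbons.
The molecule carries 2 separate instances of an N-methylamino group (-NHCH3) meeting every constraint; each maps to a distinct set of atoms, giving 2 matches.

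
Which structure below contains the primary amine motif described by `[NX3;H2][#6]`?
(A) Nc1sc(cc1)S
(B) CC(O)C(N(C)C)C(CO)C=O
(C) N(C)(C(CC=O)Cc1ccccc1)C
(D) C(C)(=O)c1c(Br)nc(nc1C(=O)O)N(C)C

A

[NX3;H2][#6] describes a trivalent nitrogen with two H attached to carbon (a primary amine).
(A) contains a primary amino group (-NH2), which satisfies every atom and bond constraint.
(B) has a dimethylamino group (-N(CH3)2) but the nitrogen has H0, not H2.
(C) has a dimethylamino group (-N(CH3)2) but the nitrogen has H0, not H2.
(D) has a dimethylamino group (-N(CH3)2) but the nitrogen has H0, not H2.
So the answer is (A).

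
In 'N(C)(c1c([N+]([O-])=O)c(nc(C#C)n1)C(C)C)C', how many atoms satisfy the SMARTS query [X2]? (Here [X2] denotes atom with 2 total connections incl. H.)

4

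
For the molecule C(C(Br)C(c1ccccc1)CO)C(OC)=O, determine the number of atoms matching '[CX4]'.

The query [CX4] means: C with X4: aliphatic carbon with exactly 4 total connections (bonds + H).
Check the 16 heavy atoms by environment: 5× C (X4) → match; 1× Br (X1) → no; 1× C (X3) → no; 1× O (X1) → no; 2× O (X2) → no; 6× c (aromatic, X3) → no.
That gives 5 matching atoms.

5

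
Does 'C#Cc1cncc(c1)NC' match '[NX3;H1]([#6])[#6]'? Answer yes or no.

Yes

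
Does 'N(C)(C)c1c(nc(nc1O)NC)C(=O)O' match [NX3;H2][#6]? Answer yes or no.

The pattern [NX3;H2][#6] describes a trivalent nitrogen with two H attached to carbon — a primary amine.
The closest candidate here is a dimethylamino group (-N(CH3)2), but the nitrogen has H0, not H2. No other fragment satisfies the full query, so there is no match.

No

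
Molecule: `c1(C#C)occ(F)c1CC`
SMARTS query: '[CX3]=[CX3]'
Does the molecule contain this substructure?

No

The pattern [CX3]=[CX3] describes a non-aromatic C=C double bond between two sp2 carbons — an alkene.
The closest candidate here is an ethyl group (-CH2CH3), but its C-C bond is a single bond between CX4 carbons, not CX3=CX3. No other fragment satisfies the full query, so there is no match.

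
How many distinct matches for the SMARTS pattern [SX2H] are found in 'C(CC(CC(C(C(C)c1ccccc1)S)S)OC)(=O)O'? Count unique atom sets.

2

[SX2H] is the SMARTS for a thiol: an aliphatic sulfur with two connections, one being H.
The molecule carries 2 separate instances of a thiol (-SH) meeting every constraint; each maps to a distinct set of atoms, giving 2 matches.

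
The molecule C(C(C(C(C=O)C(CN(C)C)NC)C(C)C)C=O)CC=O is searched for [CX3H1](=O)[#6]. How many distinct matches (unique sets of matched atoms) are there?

[CX3H1](=O)[#6] is the SMARTS for an aldehyde: an sp2 carbon with one H, double-bonded to O and single-bonded to carbon.
The molecule carries 3 separate instances of an aldehyde (-CHO) meeting every constraint; each maps to a distinct set of atoms, giving 3 matches.

3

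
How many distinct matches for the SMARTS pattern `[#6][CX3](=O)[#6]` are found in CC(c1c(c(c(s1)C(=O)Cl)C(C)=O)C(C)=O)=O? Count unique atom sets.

3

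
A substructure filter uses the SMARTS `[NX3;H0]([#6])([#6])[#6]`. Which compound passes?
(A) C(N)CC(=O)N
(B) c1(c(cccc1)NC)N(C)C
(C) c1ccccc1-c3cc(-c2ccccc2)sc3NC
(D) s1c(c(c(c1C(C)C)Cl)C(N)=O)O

B

[NX3;H0]([#6])([#6])[#6] describes a trivalent nitrogen with no H, bonded to three carbons (a tertiary amine).
(A) has a primary amino group (-NH2) but the nitrogen has H2, not H0 with three carbons.
(B) contains a dimethylamino group (-N(CH3)2), which satisfies every atom and bond constraint.
(C) has an N-methylamino group (-NHCH3) but the nitrogen still has one H (H1), not H0.
(D) has a primary amide (-C(=O)NH2) but the amide nitrogen has H2 and only one carbon neighbour.
So the answer is (B).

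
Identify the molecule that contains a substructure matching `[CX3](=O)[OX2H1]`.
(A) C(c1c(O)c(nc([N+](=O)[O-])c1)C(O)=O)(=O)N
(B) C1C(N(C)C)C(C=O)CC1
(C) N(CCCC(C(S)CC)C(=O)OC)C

A

[CX3](=O)[OX2H1] describes an sp2 carbon double-bonded to O and single-bonded to an -OH oxygen (a carboxylic acid).
(A) contains a carboxylic acid group (-C(=O)OH), which satisfies every atom and bond constraint.
(B) has an aldehyde (-CHO) but there is no singly-bonded oxygen on the carbonyl carbon.
(C) has a methyl-ester group (-C(=O)OCH3) but the singly-bonded O has no H (OX2H0, not OX2H1).
So the answer is (A).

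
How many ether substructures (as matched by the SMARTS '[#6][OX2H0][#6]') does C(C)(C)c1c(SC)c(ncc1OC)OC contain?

[#6][OX2H0][#6] is the SMARTS for an ether: an aliphatic oxygen bridging two carbons with no H on the oxygen.
The molecule carries 2 separate instances of a methoxy ether (-OCH3) meeting every constraint; each maps to a distinct set of atoms, giving 2 matches.

2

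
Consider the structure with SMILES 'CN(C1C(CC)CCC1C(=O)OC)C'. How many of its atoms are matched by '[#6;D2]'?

Check the 14 heavy atoms by environment: 4× C (D3) → no; 3× C (D2) → match; 1× O (D1) → no; 1× O (D2) → no; 4× C (D1) → no; 1× N (D3) → no.
That gives 3 matching atoms.

3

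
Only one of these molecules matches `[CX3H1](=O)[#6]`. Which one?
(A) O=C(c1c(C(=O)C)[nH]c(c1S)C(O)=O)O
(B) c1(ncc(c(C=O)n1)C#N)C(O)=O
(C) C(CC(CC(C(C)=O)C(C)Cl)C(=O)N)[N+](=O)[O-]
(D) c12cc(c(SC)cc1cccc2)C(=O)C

B

[CX3H1](=O)[#6] describes an sp2 carbon with one H, double-bonded to O and single-bonded to carbon (an aldehyde).
(A) has a carboxylic acid group (-C(=O)OH) but the carbonyl carbon has H0 and is bonded to O, not H1.
(B) contains an aldehyde (-CHO), which satisfies every atom and bond constraint.
(C) has an acetyl/ketone group (-C(=O)CH3) but the carbonyl carbon has H0 (two carbon neighbours), not H1.
(D) has an acetyl/ketone group (-C(=O)CH3) but the carbonyl carbon has H0 (two carbon neighbours), not H1.
So the answer is (B).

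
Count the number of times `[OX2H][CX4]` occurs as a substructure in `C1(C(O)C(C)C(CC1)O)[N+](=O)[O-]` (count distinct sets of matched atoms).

[OX2H][CX4] is the SMARTS for an aliphatic alcohol: a hydroxyl oxygen bound to an sp3 (X4) carbon.
The molecule carries 2 separate instances of a hydroxyl group (-OH) meeting every constraint; each maps to a distinct set of atoms, giving 2 matches.

2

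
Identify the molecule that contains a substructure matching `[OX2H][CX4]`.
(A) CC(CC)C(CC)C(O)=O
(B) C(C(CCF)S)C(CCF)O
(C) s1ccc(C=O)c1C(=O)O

B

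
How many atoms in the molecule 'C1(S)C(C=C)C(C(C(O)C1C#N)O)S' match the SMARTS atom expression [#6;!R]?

3

Check the 14 heavy atoms by environment: 6× C (in 6-ring) → no; 3× C (acyclic) → match; 1× N (acyclic) → no; 2× S (acyclic) → no; 2× O (acyclic) → no.
That gives 3 matching atoms.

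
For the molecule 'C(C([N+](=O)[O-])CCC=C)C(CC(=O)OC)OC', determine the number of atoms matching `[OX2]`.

2

The query [OX2] means: aliphatic oxygen with two total connections — ether, hydroxyl, or ester single-bond O.
Check the 17 heavy atoms by environment: 8× C (X4) → no; 1× N (charge +1, X3) → no; 1× O (charge -1, X1) → no; 2× O (X1) → no; 3× C (X3) → no; 2× O (X2) → match.
That gives 2 matching atoms.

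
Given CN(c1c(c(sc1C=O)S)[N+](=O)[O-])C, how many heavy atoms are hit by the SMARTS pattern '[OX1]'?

The query [OX1] means: aliphatic oxygen with one total connection — typically a carbonyl =O or an oxide.
Check the 14 heavy atoms by environment: 1× s (aromatic, X2) → no; 4× c (aromatic, X3) → no; 1× N (X3) → no; 2× C (X4) → no; 1× S (X2) → no; 1× C (X3) → no; 2× O (X1) → match; 1× N (charge +1, X3) → no; 1× O (charge -1, X1) → match.
Summing the matching environments: 2 + 1 = 3 matching atoms.

3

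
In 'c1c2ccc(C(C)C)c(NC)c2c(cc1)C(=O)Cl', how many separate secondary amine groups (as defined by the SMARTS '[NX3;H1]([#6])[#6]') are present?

1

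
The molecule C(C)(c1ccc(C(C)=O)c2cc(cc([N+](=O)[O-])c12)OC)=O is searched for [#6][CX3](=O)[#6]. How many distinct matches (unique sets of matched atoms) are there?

2

[#6][CX3](=O)[#6] is the SMARTS for a ketone: a carbonyl carbon (no H) flanked by two carbons.
The molecule carries 2 separate instances of an acetyl/ketone group (-C(=O)CH3) meeting every constraint; each maps to a distinct set of atoms, giving 2 matches.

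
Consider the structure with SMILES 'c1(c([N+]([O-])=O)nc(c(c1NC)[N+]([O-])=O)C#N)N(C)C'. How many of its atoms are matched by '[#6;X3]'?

Check the 19 heavy atoms by environment: 1× n (aromatic, X2) → no; 5× c (aromatic, X3) → match; 2× N (charge +1, X3) → no; 2× O (charge -1, X1) → no; 2× O (X1) → no; 2× N (X3) → no; 3× C (X4) → no; 1× C (X2) → no; 1× N (X1) → no.
That gives 5 matching atoms.

5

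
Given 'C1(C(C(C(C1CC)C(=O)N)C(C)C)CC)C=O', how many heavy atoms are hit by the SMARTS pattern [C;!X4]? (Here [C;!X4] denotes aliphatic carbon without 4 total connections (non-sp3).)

2

Check the 17 heavy atoms by environment: 12× C (X4) → no; 2× C (X3) → match; 2× O (X1) → no; 1× N (X3) → no.
That gives 2 matching atoms.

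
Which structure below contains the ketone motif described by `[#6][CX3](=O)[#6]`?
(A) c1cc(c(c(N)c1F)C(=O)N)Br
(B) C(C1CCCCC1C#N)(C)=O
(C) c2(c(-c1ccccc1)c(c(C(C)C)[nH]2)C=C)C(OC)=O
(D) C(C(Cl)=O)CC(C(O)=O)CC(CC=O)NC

B

[#6][CX3](=O)[#6] describes a carbonyl carbon (no H) flanked by two carbons (a ketone).
(A) has a primary amide (-C(=O)NH2) but one neighbour of the carbonyl carbon is N, not C.
(B) contains an acetyl/ketone group (-C(=O)CH3), which satisfies every atom and bond constraint.
(C) has a methyl-ester group (-C(=O)OCH3) but one neighbour of the carbonyl carbon is O, not C.
(D) has a carboxylic acid group (-C(=O)OH) but one neighbour of the carbonyl carbon is O, not C.
So the answer is (B).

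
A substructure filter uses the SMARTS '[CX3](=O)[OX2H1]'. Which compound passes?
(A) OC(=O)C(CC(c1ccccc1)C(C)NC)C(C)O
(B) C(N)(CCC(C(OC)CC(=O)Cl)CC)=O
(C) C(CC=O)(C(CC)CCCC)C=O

A

[CX3](=O)[OX2H1] describes an sp2 carbon double-bonded to O and single-bonded to an -OH oxygen (a carboxylic acid).
(A) contains a carboxylic acid group (-C(=O)OH), which satisfies every atom and bond constraint.
(B) has an acyl chloride (-C(=O)Cl) but the carbonyl is bonded to Cl, not to an -OH oxygen.
(C) has an aldehyde (-CHO) but there is no singly-bonded oxygen on the carbonyl carbon.
So the answer is (A).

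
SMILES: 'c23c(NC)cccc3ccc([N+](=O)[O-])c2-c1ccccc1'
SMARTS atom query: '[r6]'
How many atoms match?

Check the 21 heavy atoms by environment: 16× c (aromatic, in 6-ring) → match; 1× N (charge +1, acyclic) → no; 1× O (charge -1, acyclic) → no; 1× O (acyclic) → no; 1× N (acyclic) → no; 1× C (acyclic) → no.
That gives 16 matching atoms.

16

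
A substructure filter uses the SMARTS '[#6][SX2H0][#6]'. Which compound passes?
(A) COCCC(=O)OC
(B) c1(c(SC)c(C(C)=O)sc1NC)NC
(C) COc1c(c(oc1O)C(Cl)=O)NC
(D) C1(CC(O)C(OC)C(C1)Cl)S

B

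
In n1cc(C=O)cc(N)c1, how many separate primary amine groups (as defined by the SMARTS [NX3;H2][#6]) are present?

1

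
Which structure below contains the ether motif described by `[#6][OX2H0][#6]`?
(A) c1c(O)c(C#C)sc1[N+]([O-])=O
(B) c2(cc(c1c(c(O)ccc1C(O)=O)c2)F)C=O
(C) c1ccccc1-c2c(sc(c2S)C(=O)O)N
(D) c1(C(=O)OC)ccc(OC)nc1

D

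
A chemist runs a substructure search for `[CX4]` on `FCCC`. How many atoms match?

3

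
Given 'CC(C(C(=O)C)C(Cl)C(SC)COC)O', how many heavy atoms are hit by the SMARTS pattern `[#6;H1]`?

The query [#6;H1] means: any carbon bearing exactly one hydrogen.
Check the 15 heavy atoms by environment: 4× C (H3) → no; 4× C (H1) → match; 1× C (H2) → no; 1× O (H1) → no; 1× S (H0) → no; 2× O (H0) → no; 1× C (H0) → no; 1× Cl (H0) → no.
That gives 4 matching atoms.

4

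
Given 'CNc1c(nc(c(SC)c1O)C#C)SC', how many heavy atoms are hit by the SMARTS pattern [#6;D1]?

Check the 15 heavy atoms by environment: 1× n (aromatic, D2) → no; 5× c (aromatic, D3) → no; 1× N (D2) → no; 4× C (D1) → match; 1× O (D1) → no; 1× C (D2) → no; 2× S (D2) → no.
That gives 4 matching atoms.

4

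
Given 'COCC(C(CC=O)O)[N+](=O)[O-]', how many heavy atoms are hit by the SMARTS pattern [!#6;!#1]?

Check the 12 heavy atoms by environment: 6× C → no; 4× O → match; 1× N (charge +1) → match; 1× O (charge -1) → match.
Summing the matching environments: 4 + 1 + 1 = 6 matching atoms.

6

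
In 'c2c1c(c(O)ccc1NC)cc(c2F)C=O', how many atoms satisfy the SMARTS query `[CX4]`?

1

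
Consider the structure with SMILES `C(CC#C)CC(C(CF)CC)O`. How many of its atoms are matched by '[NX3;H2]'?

0

The query [NX3;H2] means: aliphatic N with 3 total connections, two of them H — an -NH2 nitrogen (amine or amide).
Check the 12 heavy atoms by environment: 5× C (H2, X4) → no; 2× C (H1, X4) → no; 1× F (H0, X1) → no; 1× C (H0, X2) → no; 1× C (H1, X2) → no; 1× C (H3, X4) → no; 1× O (H1, X2) → no.
No environment satisfies the query, so 0 matching atoms.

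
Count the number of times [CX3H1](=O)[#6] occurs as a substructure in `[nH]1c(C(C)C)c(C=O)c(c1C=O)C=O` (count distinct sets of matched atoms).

3

[CX3H1](=O)[#6] is the SMARTS for an aldehyde: an sp2 carbon with one H, double-bonded to O and single-bonded to carbon.
The molecule carries 3 separate instances of an aldehyde (-CHO) meeting every constraint; each maps to a distinct set of atoms, giving 3 matches.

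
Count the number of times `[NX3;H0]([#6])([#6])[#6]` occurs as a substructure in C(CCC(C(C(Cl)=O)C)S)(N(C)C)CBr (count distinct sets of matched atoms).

[NX3;H0]([#6])([#6])[#6] is the SMARTS for a tertiary amine: a trivalent nitrogen with no H, bonded to three carbons.
Exactly one fragment in the molecule meets all constraints, giving 1 match.

1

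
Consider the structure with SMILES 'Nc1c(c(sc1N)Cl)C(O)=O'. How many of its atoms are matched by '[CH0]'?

1

The query [CH0] means: aliphatic carbon with no attached hydrogen.
Check the 11 heavy atoms by environment: 1× s (aromatic, H0) → no; 4× c (aromatic, H0) → no; 1× C (H0) → match; 1× O (H0) → no; 1× O (H1) → no; 2× N (H2) → no; 1× Cl (H0) → no.
That gives 1 matching atom.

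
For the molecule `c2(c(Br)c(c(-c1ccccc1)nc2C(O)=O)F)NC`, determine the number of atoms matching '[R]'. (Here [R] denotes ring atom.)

12

The query [R] means: R matches any atom that is part of a ring.
Check the 19 heavy atoms by environment: 1× n (aromatic, in 6-ring) → match; 11× c (aromatic, in 6-ring) → match; 1× F (acyclic) → no; 2× C (acyclic) → no; 2× O (acyclic) → no; 1× Br (acyclic) → no; 1× N (acyclic) → no.
Summing the matching environments: 1 + 11 = 12 matching atoms.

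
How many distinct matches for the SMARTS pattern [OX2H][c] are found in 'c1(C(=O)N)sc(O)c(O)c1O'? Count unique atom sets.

[OX2H][c] is the SMARTS for a phenol: a hydroxyl oxygen attached to an aromatic carbon.
The molecule carries 3 separate instances of a hydroxyl group (-OH) meeting every constraint; each maps to a distinct set of atoms, giving 3 matches.

3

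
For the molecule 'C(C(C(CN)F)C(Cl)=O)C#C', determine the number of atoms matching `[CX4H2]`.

2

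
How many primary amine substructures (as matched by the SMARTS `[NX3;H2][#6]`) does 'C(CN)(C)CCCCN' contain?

[NX3;H2][#6] is the SMARTS for a primary amine: a trivalent nitrogen with two H attached to carbon.
The molecule carries 2 separate instances of a primary amino group (-NH2) meeting every constraint; each maps to a distinct set of atoms, giving 2 matches.

2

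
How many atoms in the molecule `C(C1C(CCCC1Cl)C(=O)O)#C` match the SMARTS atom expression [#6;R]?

The query [#6;R] means: carbon that is part of a ring.
Check the 12 heavy atoms by environment: 6× C (in 6-ring) → match; 3× C (acyclic) → no; 2× O (acyclic) → no; 1× Cl (acyclic) → no.
That gives 6 matching atoms.

6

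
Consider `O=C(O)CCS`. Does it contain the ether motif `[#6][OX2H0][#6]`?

No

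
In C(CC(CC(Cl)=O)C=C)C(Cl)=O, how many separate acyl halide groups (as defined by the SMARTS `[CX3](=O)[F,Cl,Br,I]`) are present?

2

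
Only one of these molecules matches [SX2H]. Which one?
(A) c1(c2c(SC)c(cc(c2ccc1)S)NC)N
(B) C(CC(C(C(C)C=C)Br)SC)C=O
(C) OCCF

A

[SX2H] describes an aliphatic sulfur with two connections, one being H (a thiol).
(A) contains a thiol (-SH), which satisfies every atom and bond constraint.
(B) has a methylthio ether (-SCH3) but the sulfur has H0 (bonded to two carbons), not H1.
(C) has a hydroxyl group (-OH) but it is an -OH, not an -SH.
So the answer is (A).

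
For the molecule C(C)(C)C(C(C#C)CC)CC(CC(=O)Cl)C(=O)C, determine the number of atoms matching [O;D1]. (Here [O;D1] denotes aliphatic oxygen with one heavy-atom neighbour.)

2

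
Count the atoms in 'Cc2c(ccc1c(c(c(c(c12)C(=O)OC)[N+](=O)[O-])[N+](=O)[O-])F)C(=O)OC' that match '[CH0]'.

The query [CH0] means: aliphatic carbon with no attached hydrogen.
Check the 26 heavy atoms by environment: 8× c (aromatic, H0) → no; 2× c (aromatic, H1) → no; 2× N (charge +1, H0) → no; 2× O (charge -1, H0) → no; 6× O (H0) → no; 2× C (H0) → match; 3× C (H3) → no; 1× F (H0) → no.
That gives 2 matching atoms.

2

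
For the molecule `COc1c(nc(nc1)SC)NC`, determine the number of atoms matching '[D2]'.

Check the 12 heavy atoms by environment: 2× n (aromatic, D2) → match; 3× c (aromatic, D3) → no; 1× c (aromatic, D2) → match; 1× S (D2) → match; 3× C (D1) → no; 1× O (D2) → match; 1× N (D2) → match.
Summing the matching environments: 2 + 1 + 1 + 1 + 1 = 6 matching atoms.

6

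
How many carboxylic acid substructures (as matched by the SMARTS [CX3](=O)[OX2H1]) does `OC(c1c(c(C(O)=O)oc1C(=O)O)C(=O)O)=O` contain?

[CX3](=O)[OX2H1] is the SMARTS for a carboxylic acid: an sp2 carbon double-bonded to O and single-bonded to an -OH oxygen.
The molecule carries 4 separate instances of a carboxylic acid group (-C(=O)OH) meeting every constraint; each maps to a distinct set of atoms, giving 4 matches.

4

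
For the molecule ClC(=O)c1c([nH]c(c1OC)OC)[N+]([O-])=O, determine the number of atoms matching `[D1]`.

The query [D1] means: atom with exactly one heavy-atom neighbour (degree 1).
Check the 15 heavy atoms by environment: 1× n (aromatic, D2) → no; 4× c (aromatic, D3) → no; 2× O (D2) → no; 2× C (D1) → match; 1× C (D3) → no; 2× O (D1) → match; 1× Cl (D1) → match; 1× N (charge +1, D3) → no; 1× O (charge -1, D1) → match.
Summing the matching environments: 2 + 2 + 1 + 1 = 6 matching atoms.

6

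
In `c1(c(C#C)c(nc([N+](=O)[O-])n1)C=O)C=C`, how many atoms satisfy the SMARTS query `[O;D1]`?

3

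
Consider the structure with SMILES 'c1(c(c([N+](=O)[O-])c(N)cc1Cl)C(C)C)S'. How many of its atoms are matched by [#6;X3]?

6

The query [#6;X3] means: any carbon (aromatic or not) with three total connections.
Check the 15 heavy atoms by environment: 6× c (aromatic, X3) → match; 1× N (X3) → no; 1× Cl (X1) → no; 1× S (X2) → no; 3× C (X4) → no; 1× N (charge +1, X3) → no; 1× O (charge -1, X1) → no; 1× O (X1) → no.
That gives 6 matching atoms.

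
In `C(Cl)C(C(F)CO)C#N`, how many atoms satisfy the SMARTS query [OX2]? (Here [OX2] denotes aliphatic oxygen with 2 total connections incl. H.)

1

The query [OX2] means: aliphatic oxygen with two total connections — ether, hydroxyl, or ester single-bond O.
Check the 9 heavy atoms by environment: 4× C (X4) → no; 1× C (X2) → no; 1× N (X1) → no; 1× O (X2) → match; 1× F (X1) → no; 1× Cl (X1) → no.
That gives 1 matching atom.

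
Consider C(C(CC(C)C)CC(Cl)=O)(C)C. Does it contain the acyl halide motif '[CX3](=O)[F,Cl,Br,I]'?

Yes

The pattern [CX3](=O)[F,Cl,Br,I] describes a carbonyl carbon bonded to a halogen — an acyl halide.
The molecule carries an acyl chloride (-C(=O)Cl), whose atoms satisfy every constraint of the query, so the pattern matches.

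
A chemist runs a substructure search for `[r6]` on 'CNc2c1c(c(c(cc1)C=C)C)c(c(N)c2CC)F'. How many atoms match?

10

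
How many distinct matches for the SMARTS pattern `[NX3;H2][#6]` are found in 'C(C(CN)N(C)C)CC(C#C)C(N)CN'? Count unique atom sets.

3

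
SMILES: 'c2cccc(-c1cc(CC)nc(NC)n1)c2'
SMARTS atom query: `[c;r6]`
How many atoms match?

10

Check the 16 heavy atoms by environment: 2× n (aromatic, in 6-ring) → no; 10× c (aromatic, in 6-ring) → match; 3× C (acyclic) → no; 1× N (acyclic) → no.
That gives 10 matching atoms.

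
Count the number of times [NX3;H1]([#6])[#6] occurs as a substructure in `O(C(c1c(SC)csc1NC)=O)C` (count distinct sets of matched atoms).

1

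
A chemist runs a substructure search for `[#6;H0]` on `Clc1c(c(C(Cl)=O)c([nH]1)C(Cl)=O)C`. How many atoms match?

6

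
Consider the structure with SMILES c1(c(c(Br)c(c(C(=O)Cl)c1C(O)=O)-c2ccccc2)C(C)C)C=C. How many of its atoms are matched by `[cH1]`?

5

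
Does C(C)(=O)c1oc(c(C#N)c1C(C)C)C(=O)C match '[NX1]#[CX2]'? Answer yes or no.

The pattern [NX1]#[CX2] describes a nitrogen triple-bonded to a two-connected carbon — a nitrile.
The molecule carries a nitrile (-C#N), whose atoms satisfy every constraint of the query, so the pattern matches.

Yes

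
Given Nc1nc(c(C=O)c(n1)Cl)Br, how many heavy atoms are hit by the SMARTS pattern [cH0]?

The query [cH0] means: aromatic carbon with no attached hydrogen (substituted or ring-fusion).
Check the 11 heavy atoms by environment: 2× n (aromatic, H0) → no; 4× c (aromatic, H0) → match; 1× Br (H0) → no; 1× Cl (H0) → no; 1× C (H1) → no; 1× O (H0) → no; 1× N (H2) → no.
That gives 4 matching atoms.

4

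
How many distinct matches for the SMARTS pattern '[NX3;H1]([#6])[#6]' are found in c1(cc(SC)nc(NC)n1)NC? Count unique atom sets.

[NX3;H1]([#6])[#6] is the SMARTS for a secondary amine: a trivalent nitrogen with one H, bonded to two carbons.
The molecule carries 2 separate instances of an N-methylamino group (-NHCH3) meeting every constraint; each maps to a distinct set of atoms, giving 2 matches.

2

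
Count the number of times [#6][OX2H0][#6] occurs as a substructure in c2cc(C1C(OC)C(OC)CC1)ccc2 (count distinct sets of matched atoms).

2

[#6][OX2H0][#6] is the SMARTS for an ether: an aliphatic oxygen bridging two carbons with no H on the oxygen.
The molecule carries 2 separate instances of a methoxy ether (-OCH3) meeting every constraint; each maps to a distinct set of atoms, giving 2 matches.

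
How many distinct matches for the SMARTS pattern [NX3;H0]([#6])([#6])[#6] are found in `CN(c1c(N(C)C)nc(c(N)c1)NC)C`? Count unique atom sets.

2

[NX3;H0]([#6])([#6])[#6] is the SMARTS for a tertiary amine: a trivalent nitrogen with no H, bonded to three carbons.
The molecule carries 2 separate instances of a dimethylamino group (-N(CH3)2) meeting every constraint; each maps to a distinct set of atoms, giving 2 matches.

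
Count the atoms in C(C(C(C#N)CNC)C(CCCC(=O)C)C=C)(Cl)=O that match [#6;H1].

The query [#6;H1] means: any carbon bearing exactly one hydrogen.
Check the 19 heavy atoms by environment: 5× C (H2) → no; 4× C (H1) → match; 3× C (H0) → no; 2× O (H0) → no; 1× Cl (H0) → no; 2× C (H3) → no; 1× N (H1) → no; 1× N (H0) → no.
That gives 4 matching atoms.

4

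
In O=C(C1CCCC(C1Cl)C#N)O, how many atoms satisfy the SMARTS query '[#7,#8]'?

3

The query [#7,#8] means: nitrogen or oxygen (comma = OR).
Check the 12 heavy atoms by environment: 8× C → no; 1× Cl → no; 1× N → match; 2× O → match.
Summing the matching environments: 1 + 2 = 3 matching atoms.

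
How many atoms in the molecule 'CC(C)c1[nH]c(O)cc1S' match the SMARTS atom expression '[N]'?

0

The query [N] means: uppercase N matches aliphatic (non-aromatic) nitrogen only.
Check the 10 heavy atoms by environment: 1× n (aromatic) → no; 4× c (aromatic) → no; 1× O → no; 3× C → no; 1× S → no.
No environment satisfies the query, so 0 matching atoms.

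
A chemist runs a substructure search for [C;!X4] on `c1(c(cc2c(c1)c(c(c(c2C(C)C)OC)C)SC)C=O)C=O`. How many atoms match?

Check the 22 heavy atoms by environment: 10× c (aromatic, X3) → no; 2× C (X3) → match; 2× O (X1) → no; 1× O (X2) → no; 6× C (X4) → no; 1× S (X2) → no.
That gives 2 matching atoms.

2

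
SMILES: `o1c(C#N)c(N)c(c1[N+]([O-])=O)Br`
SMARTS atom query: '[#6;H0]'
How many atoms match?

5

Check the 12 heavy atoms by environment: 1× o (aromatic, H0) → no; 4× c (aromatic, H0) → match; 1× C (H0) → match; 1× N (H0) → no; 1× N (charge +1, H0) → no; 1× O (charge -1, H0) → no; 1× O (H0) → no; 1× Br (H0) → no; 1× N (H2) → no.
Summing the matching environments: 4 + 1 = 5 matching atoms.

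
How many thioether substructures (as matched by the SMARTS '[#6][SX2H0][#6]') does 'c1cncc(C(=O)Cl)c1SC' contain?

[#6][SX2H0][#6] is the SMARTS for a thioether: an aliphatic sulfur bridging two carbons with no H on the sulfur.
Exactly one fragment in the molecule meets all constraints, giving 1 match.

1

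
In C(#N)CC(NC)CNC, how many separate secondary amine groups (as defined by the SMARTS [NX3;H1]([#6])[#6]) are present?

[NX3;H1]([#6])[#6] is the SMARTS for a secondary amine: a trivalent nitrogen with one H, bonded to two carbons.
The molecule carries 2 separate instances of an N-methylamino group (-NHCH3) meeting every constraint; each maps to a distinct set of atoms, giving 2 matches.

2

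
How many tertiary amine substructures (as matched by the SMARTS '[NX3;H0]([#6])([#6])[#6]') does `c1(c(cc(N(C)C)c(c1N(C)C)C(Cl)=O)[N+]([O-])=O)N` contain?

2

[NX3;H0]([#6])([#6])[#6] is the SMARTS for a tertiary amine: a trivalent nitrogen with no H, bonded to three carbons.
The molecule carries 2 separate instances of a dimethylamino group (-N(CH3)2) meeting every constraint; each maps to a distinct set of atoms, giving 2 matches.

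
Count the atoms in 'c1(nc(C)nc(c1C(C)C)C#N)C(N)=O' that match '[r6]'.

The query [r6] means: r6 matches atoms in a six-membered ring.
Check the 15 heavy atoms by environment: 2× n (aromatic, in 6-ring) → match; 4× c (aromatic, in 6-ring) → match; 6× C (acyclic) → no; 1× O (acyclic) → no; 2× N (acyclic) → no.
Summing the matching environments: 2 + 4 = 6 matching atoms.

6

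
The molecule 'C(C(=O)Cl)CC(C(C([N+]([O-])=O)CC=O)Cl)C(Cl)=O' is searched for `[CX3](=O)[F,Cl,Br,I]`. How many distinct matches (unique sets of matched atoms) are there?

2

[CX3](=O)[F,Cl,Br,I] is the SMARTS for an acyl halide: a carbonyl carbon bonded to a halogen.
The molecule carries 2 separate instances of an acyl chloride (-C(=O)Cl) meeting every constraint; each maps to a distinct set of atoms, giving 2 matches.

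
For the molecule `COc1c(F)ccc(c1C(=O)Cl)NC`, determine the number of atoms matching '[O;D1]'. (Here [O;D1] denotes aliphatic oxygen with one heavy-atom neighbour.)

Check the 14 heavy atoms by environment: 4× c (aromatic, D3) → no; 2× c (aromatic, D2) → no; 1× O (D2) → no; 2× C (D1) → no; 1× F (D1) → no; 1× C (D3) → no; 1× O (D1) → match; 1× Cl (D1) → no; 1× N (D2) → no.
That gives 1 matching atom.

1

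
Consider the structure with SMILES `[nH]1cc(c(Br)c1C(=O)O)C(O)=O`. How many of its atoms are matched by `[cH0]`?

Check the 12 heavy atoms by environment: 1× n (aromatic, H1) → no; 3× c (aromatic, H0) → match; 1× c (aromatic, H1) → no; 1× Br (H0) → no; 2× C (H0) → no; 2× O (H0) → no; 2× O (H1) → no.
That gives 3 matching atoms.

3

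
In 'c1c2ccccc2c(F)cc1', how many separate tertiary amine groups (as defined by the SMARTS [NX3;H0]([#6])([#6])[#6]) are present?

0

[NX3;H0]([#6])([#6])[#6] is the SMARTS for a tertiary amine: a trivalent nitrogen with no H, bonded to three carbons.
No fragment in the molecule satisfies every constraint, giving 0 matches.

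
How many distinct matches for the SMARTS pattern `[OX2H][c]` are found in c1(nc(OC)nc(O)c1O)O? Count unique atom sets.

3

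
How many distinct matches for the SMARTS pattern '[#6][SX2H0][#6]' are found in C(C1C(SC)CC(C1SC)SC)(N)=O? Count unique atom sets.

3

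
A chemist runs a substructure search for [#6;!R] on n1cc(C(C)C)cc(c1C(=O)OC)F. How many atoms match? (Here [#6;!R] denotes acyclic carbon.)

5

The query [#6;!R] means: carbon not in any ring.
Check the 14 heavy atoms by environment: 1× n (aromatic, in 6-ring) → no; 5× c (aromatic, in 6-ring) → no; 5× C (acyclic) → match; 2× O (acyclic) → no; 1× F (acyclic) → no.
That gives 5 matching atoms.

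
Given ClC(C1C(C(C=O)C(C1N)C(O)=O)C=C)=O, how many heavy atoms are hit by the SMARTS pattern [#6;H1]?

Check the 16 heavy atoms by environment: 7× C (H1) → match; 2× C (H0) → no; 3× O (H0) → no; 1× O (H1) → no; 1× N (H2) → no; 1× Cl (H0) → no; 1× C (H2) → no.
That gives 7 matching atoms.

7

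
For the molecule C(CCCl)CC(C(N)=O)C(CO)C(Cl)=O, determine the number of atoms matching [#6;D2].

5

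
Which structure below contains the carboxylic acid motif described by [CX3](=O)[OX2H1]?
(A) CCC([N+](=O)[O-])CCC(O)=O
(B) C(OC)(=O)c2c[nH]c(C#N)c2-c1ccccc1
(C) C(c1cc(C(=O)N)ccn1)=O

A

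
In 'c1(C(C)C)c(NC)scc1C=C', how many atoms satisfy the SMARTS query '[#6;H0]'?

The query [#6;H0] means: any carbon with no attached hydrogen.
Check the 12 heavy atoms by environment: 1× s (aromatic, H0) → no; 1× c (aromatic, H1) → no; 3× c (aromatic, H0) → match; 2× C (H1) → no; 1× C (H2) → no; 1× N (H1) → no; 3× C (H3) → no.
That gives 3 matching atoms.

3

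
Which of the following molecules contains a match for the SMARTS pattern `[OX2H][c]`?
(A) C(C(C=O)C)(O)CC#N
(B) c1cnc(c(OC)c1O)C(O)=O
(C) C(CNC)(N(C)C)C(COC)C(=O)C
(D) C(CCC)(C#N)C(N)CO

B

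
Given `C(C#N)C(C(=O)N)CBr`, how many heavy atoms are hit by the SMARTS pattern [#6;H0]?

2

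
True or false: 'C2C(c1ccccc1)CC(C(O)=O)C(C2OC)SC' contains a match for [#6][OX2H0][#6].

True

The pattern [#6][OX2H0][#6] describes an aliphatic oxygen bridging two carbons with no H on the oxygen — an ether.
The molecule carries a methoxy ether (-OCH3), whose atoms satisfy every constraint of the query, so the pattern matches.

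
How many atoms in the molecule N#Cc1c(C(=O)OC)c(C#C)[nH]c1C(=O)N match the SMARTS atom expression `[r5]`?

5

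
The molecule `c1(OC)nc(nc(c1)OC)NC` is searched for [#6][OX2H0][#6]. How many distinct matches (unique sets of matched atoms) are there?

2

[#6][OX2H0][#6] is the SMARTS for an ether: an aliphatic oxygen bridging two carbons with no H on the oxygen.
The molecule carries 2 separate instances of a methoxy ether (-OCH3) meeting every constraint; each maps to a distinct set of atoms, giving 2 matches.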